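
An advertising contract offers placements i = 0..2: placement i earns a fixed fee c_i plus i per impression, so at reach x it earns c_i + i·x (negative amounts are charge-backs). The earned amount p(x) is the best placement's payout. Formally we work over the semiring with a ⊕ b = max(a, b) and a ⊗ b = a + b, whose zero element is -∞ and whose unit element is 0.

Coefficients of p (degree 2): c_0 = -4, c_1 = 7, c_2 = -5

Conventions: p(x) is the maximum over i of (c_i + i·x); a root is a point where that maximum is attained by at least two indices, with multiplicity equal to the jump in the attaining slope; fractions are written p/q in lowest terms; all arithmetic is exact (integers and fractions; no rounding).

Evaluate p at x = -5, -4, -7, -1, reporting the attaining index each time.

p(-5) = max(-4+0·(-5)=-4, 7+1·(-5)=2, -5+2·(-5)=-15) = 2 (attained by i=1)
p(-4) = max(-4+0·(-4)=-4, 7+1·(-4)=3, -5+2·(-4)=-13) = 3 (attained by i=1)
p(-7) = max(-4+0·(-7)=-4, 7+1·(-7)=0, -5+2·(-7)=-19) = 0 (attained by i=1)
p(-1) = max(-4+0·(-1)=-4, 7+1·(-1)=6, -5+2·(-1)=-7) = 6 (attained by i=1)
Answer: p(-5) = 2; p(-4) = 3; p(-7) = 0; p(-1) = 6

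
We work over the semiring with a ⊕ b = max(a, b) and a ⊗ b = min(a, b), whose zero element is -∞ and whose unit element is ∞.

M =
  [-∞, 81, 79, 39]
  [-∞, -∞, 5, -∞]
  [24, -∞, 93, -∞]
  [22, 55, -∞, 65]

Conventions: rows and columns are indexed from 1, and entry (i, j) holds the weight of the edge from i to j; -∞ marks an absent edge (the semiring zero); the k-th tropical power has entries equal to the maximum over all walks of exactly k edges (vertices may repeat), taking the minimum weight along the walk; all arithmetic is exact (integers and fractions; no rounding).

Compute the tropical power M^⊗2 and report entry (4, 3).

M^⊗2:
  [24, 39, 79, 39]
  [5, -∞, 5, -∞]
  [24, 24, 93, 24]
  [22, 55, 22, 65]
Key observation: the optimum is the walk 4->1->3, with weight 22 min 79 = 22.
Optimal value attained by: walk 4->1->3.
Answer: (M^⊗2)[4][3] = 22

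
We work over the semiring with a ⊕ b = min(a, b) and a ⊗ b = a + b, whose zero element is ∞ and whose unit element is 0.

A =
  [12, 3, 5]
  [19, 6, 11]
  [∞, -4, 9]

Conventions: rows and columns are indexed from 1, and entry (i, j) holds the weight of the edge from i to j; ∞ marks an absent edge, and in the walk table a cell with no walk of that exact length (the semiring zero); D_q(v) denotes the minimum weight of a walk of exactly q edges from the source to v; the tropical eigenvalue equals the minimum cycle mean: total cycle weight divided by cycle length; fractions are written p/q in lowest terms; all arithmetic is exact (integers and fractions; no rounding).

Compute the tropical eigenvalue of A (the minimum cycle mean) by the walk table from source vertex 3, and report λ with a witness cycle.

q=0: [∞, ∞, 0]
q=1: [∞, -4, 9]
q=2: [15, 2, 7]
q=3: [21, 3, 13]
Optimal cycle mean attained by: cycle 2->3->2, total 11 + (-4), length 2.
Answer: λ = 7/2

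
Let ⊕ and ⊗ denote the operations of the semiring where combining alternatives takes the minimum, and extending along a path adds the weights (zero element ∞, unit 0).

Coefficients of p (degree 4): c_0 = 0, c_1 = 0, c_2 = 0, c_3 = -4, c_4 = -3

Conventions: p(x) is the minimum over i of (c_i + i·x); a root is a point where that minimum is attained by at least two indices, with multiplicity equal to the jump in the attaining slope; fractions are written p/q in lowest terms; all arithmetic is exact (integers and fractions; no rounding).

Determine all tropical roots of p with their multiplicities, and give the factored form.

hull edge (i=0, c=0) to (i=3, c=-4): slope -4/3, span 3
hull edge (i=3, c=-4) to (i=4, c=-3): slope 1, span 1
Factored form: p(x) = -3 ⊗ (x ⊕ (-1)) ⊗ (x ⊕ 4/3) ⊗ (x ⊕ 4/3) ⊗ (x ⊕ 4/3)
Answer: roots = -1 (mult 1), 4/3 (mult 3)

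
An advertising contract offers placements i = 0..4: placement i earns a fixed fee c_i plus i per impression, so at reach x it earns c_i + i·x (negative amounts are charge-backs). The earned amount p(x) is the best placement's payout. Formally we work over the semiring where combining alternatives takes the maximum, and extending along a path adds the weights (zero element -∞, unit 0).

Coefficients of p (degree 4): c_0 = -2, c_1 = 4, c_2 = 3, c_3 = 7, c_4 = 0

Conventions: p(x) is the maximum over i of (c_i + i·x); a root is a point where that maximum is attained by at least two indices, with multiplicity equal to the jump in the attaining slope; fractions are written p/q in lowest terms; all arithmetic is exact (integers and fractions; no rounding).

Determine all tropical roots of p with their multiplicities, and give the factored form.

hull edge (i=0, c=-2) to (i=1, c=4): slope 6, span 1
hull edge (i=1, c=4) to (i=3, c=7): slope 3/2, span 2
hull edge (i=3, c=7) to (i=4, c=0): slope -7, span 1
Factored form: p(x) = 0 ⊗ (x ⊕ (-6)) ⊗ (x ⊕ (-3/2)) ⊗ (x ⊕ (-3/2)) ⊗ (x ⊕ 7)
Answer: roots = -6 (mult 1), -3/2 (mult 2), 7 (mult 1)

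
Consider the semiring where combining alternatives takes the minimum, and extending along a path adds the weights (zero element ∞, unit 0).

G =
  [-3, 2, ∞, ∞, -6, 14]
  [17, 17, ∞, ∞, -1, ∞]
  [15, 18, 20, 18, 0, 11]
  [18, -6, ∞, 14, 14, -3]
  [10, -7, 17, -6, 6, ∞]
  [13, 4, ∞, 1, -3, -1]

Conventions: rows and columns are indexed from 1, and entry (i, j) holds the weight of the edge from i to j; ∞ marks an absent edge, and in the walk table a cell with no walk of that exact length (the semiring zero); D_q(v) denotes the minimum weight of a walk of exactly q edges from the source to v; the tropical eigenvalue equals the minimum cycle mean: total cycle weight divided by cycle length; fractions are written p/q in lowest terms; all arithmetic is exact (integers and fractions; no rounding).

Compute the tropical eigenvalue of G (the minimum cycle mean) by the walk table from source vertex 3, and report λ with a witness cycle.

q=0: [∞, ∞, 0, ∞, ∞, ∞]
q=1: [15, 18, 20, 18, 0, 11]
q=2: [10, -7, 17, -6, 6, 10]
q=3: [7, -12, 23, 0, -8, -9]
q=4: [2, -15, 9, -14, -13, -10]
q=5: [-3, -20, 4, -19, -16, -17]
q=6: [-6, -25, 1, -22, -21, -22]
Optimal cycle mean attained by: cycle 2->5->4->2, total (-1) + (-6) + (-6), length 3.
Answer: λ = -13/3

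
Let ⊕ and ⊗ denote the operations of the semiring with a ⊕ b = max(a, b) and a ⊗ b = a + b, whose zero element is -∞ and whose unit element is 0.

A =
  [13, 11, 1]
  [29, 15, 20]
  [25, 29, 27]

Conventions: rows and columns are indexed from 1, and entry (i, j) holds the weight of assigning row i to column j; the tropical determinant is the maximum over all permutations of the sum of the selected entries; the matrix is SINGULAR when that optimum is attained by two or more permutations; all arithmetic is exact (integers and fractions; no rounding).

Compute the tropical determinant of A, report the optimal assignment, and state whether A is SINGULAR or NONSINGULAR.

σ = (1, 2, 3): 13 + 15 + 27 = 55
σ = (1, 3, 2): 13 + 20 + 29 = 62
σ = (2, 1, 3): 11 + 29 + 27 = 67
σ = (2, 3, 1): 11 + 20 + 25 = 56
σ = (3, 1, 2): 1 + 29 + 29 = 59
σ = (3, 2, 1): 1 + 15 + 25 = 41
Optimal value attained by: σ = (2, 1, 3).
Answer: det⊕(A) = 67; verdict: NONSINGULAR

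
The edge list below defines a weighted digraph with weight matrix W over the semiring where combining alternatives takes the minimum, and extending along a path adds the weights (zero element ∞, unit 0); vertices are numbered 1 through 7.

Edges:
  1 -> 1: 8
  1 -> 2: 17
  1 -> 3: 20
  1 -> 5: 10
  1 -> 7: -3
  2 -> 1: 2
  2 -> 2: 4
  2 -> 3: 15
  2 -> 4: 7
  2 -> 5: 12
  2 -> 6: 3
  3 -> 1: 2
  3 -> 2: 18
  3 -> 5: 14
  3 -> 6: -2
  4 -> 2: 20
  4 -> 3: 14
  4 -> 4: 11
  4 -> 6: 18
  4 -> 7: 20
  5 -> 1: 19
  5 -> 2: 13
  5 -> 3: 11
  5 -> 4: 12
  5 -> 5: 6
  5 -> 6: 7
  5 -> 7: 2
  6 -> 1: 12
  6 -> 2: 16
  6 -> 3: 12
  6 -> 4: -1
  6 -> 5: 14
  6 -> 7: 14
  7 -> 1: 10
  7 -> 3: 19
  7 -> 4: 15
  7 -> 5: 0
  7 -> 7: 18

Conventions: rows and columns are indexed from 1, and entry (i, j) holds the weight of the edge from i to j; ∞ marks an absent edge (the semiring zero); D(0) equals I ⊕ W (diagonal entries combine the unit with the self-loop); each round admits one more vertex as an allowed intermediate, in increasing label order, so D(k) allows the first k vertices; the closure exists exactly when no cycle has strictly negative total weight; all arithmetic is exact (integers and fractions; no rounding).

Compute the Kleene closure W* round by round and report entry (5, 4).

D(0):
  [0, 17, 20, ∞, 10, ∞, -3]
  [2, 0, 15, 7, 12, 3, ∞]
  [2, 18, 0, ∞, 14, -2, ∞]
  [∞, 20, 14, 0, ∞, 18, 20]
  [19, 13, 11, 12, 0, 7, 2]
  [12, 16, 12, -1, 14, 0, 14]
  [10, ∞, 19, 15, 0, ∞, 0]
D(1):
  [0, 17, 20, ∞, 10, ∞, -3]
  [2, 0, 15, 7, 12, 3, -1]
  [2, 18, 0, ∞, 12, -2, -1]
  [∞, 20, 14, 0, ∞, 18, 20]
  [19, 13, 11, 12, 0, 7, 2]
  [12, 16, 12, -1, 14, 0, 9]
  [10, 27, 19, 15, 0, ∞, 0]
D(2):
  [0, 17, 20, 24, 10, 20, -3]
  [2, 0, 15, 7, 12, 3, -1]
  [2, 18, 0, 25, 12, -2, -1]
  [22, 20, 14, 0, 32, 18, 19]
  [15, 13, 11, 12, 0, 7, 2]
  [12, 16, 12, -1, 14, 0, 9]
  [10, 27, 19, 15, 0, 30, 0]
D(3):
  [0, 17, 20, 24, 10, 18, -3]
  [2, 0, 15, 7, 12, 3, -1]
  [2, 18, 0, 25, 12, -2, -1]
  [16, 20, 14, 0, 26, 12, 13]
  [13, 13, 11, 12, 0, 7, 2]
  [12, 16, 12, -1, 14, 0, 9]
  [10, 27, 19, 15, 0, 17, 0]
D(4):
  [0, 17, 20, 24, 10, 18, -3]
  [2, 0, 15, 7, 12, 3, -1]
  [2, 18, 0, 25, 12, -2, -1]
  [16, 20, 14, 0, 26, 12, 13]
  [13, 13, 11, 12, 0, 7, 2]
  [12, 16, 12, -1, 14, 0, 9]
  [10, 27, 19, 15, 0, 17, 0]
D(5):
  [0, 17, 20, 22, 10, 17, -3]
  [2, 0, 15, 7, 12, 3, -1]
  [2, 18, 0, 24, 12, -2, -1]
  [16, 20, 14, 0, 26, 12, 13]
  [13, 13, 11, 12, 0, 7, 2]
  [12, 16, 12, -1, 14, 0, 9]
  [10, 13, 11, 12, 0, 7, 0]
D(6):
  [0, 17, 20, 16, 10, 17, -3]
  [2, 0, 15, 2, 12, 3, -1]
  [2, 14, 0, -3, 12, -2, -1]
  [16, 20, 14, 0, 26, 12, 13]
  [13, 13, 11, 6, 0, 7, 2]
  [12, 16, 12, -1, 14, 0, 9]
  [10, 13, 11, 6, 0, 7, 0]
D(7):
  [0, 10, 8, 3, -3, 4, -3]
  [2, 0, 10, 2, -1, 3, -1]
  [2, 12, 0, -3, -1, -2, -1]
  [16, 20, 14, 0, 13, 12, 13]
  [12, 13, 11, 6, 0, 7, 2]
  [12, 16, 12, -1, 9, 0, 9]
  [10, 13, 11, 6, 0, 7, 0]
Answer: W*[5][4] = 6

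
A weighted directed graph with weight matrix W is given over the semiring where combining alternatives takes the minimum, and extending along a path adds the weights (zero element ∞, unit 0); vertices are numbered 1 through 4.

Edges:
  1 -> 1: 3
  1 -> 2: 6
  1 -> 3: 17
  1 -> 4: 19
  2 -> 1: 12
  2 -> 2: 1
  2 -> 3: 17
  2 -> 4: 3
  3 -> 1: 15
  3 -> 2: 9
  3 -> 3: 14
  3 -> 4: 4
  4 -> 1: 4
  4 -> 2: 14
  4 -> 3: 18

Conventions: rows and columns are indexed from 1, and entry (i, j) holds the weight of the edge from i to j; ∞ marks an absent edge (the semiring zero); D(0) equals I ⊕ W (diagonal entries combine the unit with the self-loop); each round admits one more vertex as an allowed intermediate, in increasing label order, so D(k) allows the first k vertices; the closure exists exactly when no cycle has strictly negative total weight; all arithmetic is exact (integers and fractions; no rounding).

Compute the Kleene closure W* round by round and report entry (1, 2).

D(0):
  [0, 6, 17, 19]
  [12, 0, 17, 3]
  [15, 9, 0, 4]
  [4, 14, 18, 0]
D(1):
  [0, 6, 17, 19]
  [12, 0, 17, 3]
  [15, 9, 0, 4]
  [4, 10, 18, 0]
D(2):
  [0, 6, 17, 9]
  [12, 0, 17, 3]
  [15, 9, 0, 4]
  [4, 10, 18, 0]
D(3):
  [0, 6, 17, 9]
  [12, 0, 17, 3]
  [15, 9, 0, 4]
  [4, 10, 18, 0]
D(4):
  [0, 6, 17, 9]
  [7, 0, 17, 3]
  [8, 9, 0, 4]
  [4, 10, 18, 0]
Answer: W*[1][2] = 6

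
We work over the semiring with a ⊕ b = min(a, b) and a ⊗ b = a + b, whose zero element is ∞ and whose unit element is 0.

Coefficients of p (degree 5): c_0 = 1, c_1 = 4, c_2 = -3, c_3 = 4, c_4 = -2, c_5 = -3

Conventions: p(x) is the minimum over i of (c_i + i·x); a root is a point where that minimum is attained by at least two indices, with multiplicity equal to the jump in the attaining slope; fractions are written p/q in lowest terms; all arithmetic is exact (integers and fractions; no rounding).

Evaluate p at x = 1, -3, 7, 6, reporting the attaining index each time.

p(1) = min(1+0·1=1, 4+1·1=5, -3+2·1=-1, 4+3·1=7, -2+4·1=2, -3+5·1=2) = -1 (attained by i=2)
p(-3) = min(1+0·(-3)=1, 4+1·(-3)=1, -3+2·(-3)=-9, 4+3·(-3)=-5, -2+4·(-3)=-14, -3+5·(-3)=-18) = -18 (attained by i=5)
p(7) = min(1+0·7=1, 4+1·7=11, -3+2·7=11, 4+3·7=25, -2+4·7=26, -3+5·7=32) = 1 (attained by i=0)
p(6) = min(1+0·6=1, 4+1·6=10, -3+2·6=9, 4+3·6=22, -2+4·6=22, -3+5·6=27) = 1 (attained by i=0)
Answer: p(1) = -1; p(-3) = -18; p(7) = 1; p(6) = 1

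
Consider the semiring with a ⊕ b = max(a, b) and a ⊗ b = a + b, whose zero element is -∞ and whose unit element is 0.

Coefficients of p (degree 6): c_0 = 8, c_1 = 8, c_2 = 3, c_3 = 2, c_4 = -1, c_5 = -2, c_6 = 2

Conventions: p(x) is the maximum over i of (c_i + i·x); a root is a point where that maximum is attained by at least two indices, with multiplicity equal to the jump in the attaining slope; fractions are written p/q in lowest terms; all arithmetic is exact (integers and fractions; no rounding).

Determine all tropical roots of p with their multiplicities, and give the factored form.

hull edge (i=0, c=8) to (i=1, c=8): slope 0, span 1
hull edge (i=1, c=8) to (i=6, c=2): slope -6/5, span 5
Factored form: p(x) = 2 ⊗ (x ⊕ 0) ⊗ (x ⊕ 6/5) ⊗ (x ⊕ 6/5) ⊗ (x ⊕ 6/5) ⊗ (x ⊕ 6/5) ⊗ (x ⊕ 6/5)
Answer: roots = 0 (mult 1), 6/5 (mult 5)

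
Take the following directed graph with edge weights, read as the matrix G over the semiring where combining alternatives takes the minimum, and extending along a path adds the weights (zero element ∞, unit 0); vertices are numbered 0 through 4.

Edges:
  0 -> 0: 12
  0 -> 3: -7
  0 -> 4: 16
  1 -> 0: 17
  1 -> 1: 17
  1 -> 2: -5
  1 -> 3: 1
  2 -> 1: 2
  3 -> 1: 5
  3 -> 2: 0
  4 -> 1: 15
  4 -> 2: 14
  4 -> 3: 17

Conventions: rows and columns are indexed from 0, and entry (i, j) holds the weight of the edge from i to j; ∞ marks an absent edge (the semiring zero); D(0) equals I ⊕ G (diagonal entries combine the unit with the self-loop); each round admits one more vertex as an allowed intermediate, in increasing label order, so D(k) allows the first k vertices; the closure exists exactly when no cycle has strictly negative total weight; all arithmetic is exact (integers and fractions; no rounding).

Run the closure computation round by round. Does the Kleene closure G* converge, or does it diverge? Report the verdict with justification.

D(0):
  [0, ∞, ∞, -7, 16]
  [17, 0, -5, 1, ∞]
  [∞, 2, 0, ∞, ∞]
  [∞, 5, 0, 0, ∞]
  [∞, 15, 14, 17, 0]
D(1):
  [0, ∞, ∞, -7, 16]
  [17, 0, -5, 1, 33]
  [∞, 2, 0, ∞, ∞]
  [∞, 5, 0, 0, ∞]
  [∞, 15, 14, 17, 0]
Detection: at round 2, diagonal entry (2, 2) turns strictly negative.
Key observation: the cycle 2->1->2 has total weight 2 + (-5), which is strictly negative.
Answer: DIVERGES — negative cycle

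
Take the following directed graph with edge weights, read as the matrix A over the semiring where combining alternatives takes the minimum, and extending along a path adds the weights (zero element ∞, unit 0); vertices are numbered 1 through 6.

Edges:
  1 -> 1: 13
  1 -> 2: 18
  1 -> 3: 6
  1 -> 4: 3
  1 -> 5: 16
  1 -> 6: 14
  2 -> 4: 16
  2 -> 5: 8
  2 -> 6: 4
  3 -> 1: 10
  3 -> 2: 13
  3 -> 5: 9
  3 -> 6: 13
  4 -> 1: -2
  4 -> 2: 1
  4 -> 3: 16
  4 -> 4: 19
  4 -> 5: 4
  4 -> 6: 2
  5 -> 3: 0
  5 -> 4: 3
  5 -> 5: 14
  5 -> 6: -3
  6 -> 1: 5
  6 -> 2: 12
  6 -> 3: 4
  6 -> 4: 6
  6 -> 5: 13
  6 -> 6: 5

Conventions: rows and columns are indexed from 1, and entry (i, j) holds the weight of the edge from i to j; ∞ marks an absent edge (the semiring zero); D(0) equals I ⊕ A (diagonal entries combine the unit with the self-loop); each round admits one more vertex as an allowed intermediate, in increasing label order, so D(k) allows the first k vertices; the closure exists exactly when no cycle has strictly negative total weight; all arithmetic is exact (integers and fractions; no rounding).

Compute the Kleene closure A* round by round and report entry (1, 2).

D(0):
  [0, 18, 6, 3, 16, 14]
  [∞, 0, ∞, 16, 8, 4]
  [10, 13, 0, ∞, 9, 13]
  [-2, 1, 16, 0, 4, 2]
  [∞, ∞, 0, 3, 0, -3]
  [5, 12, 4, 6, 13, 0]
D(1):
  [0, 18, 6, 3, 16, 14]
  [∞, 0, ∞, 16, 8, 4]
  [10, 13, 0, 13, 9, 13]
  [-2, 1, 4, 0, 4, 2]
  [∞, ∞, 0, 3, 0, -3]
  [5, 12, 4, 6, 13, 0]
D(2):
  [0, 18, 6, 3, 16, 14]
  [∞, 0, ∞, 16, 8, 4]
  [10, 13, 0, 13, 9, 13]
  [-2, 1, 4, 0, 4, 2]
  [∞, ∞, 0, 3, 0, -3]
  [5, 12, 4, 6, 13, 0]
D(3):
  [0, 18, 6, 3, 15, 14]
  [∞, 0, ∞, 16, 8, 4]
  [10, 13, 0, 13, 9, 13]
  [-2, 1, 4, 0, 4, 2]
  [10, 13, 0, 3, 0, -3]
  [5, 12, 4, 6, 13, 0]
D(4):
  [0, 4, 6, 3, 7, 5]
  [14, 0, 20, 16, 8, 4]
  [10, 13, 0, 13, 9, 13]
  [-2, 1, 4, 0, 4, 2]
  [1, 4, 0, 3, 0, -3]
  [4, 7, 4, 6, 10, 0]
D(5):
  [0, 4, 6, 3, 7, 4]
  [9, 0, 8, 11, 8, 4]
  [10, 13, 0, 12, 9, 6]
  [-2, 1, 4, 0, 4, 1]
  [1, 4, 0, 3, 0, -3]
  [4, 7, 4, 6, 10, 0]
D(6):
  [0, 4, 6, 3, 7, 4]
  [8, 0, 8, 10, 8, 4]
  [10, 13, 0, 12, 9, 6]
  [-2, 1, 4, 0, 4, 1]
  [1, 4, 0, 3, 0, -3]
  [4, 7, 4, 6, 10, 0]
Answer: A*[1][2] = 4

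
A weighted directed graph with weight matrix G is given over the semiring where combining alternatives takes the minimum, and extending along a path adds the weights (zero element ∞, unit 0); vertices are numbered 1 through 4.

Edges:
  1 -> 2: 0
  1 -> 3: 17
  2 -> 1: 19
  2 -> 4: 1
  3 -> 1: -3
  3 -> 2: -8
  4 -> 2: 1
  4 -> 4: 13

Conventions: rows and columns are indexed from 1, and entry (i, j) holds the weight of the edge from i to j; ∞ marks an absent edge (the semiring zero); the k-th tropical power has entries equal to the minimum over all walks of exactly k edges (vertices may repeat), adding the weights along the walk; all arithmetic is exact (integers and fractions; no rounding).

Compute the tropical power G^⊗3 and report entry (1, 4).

G^⊗2:
  [14, 9, ∞, 1]
  [∞, 2, 36, 14]
  [11, -3, 14, -7]
  [20, 14, ∞, 2]
G^⊗3:
  [28, 2, 31, 10]
  [21, 15, ∞, 3]
  [11, -6, 28, -2]
  [33, 3, 37, 15]
Key observation: the optimum is the walk 1->3->2->4, with weight 17 + (-8) + 1 = 10.
Optimal value attained by: walk 1->3->2->4.
Answer: (G^⊗3)[1][4] = 10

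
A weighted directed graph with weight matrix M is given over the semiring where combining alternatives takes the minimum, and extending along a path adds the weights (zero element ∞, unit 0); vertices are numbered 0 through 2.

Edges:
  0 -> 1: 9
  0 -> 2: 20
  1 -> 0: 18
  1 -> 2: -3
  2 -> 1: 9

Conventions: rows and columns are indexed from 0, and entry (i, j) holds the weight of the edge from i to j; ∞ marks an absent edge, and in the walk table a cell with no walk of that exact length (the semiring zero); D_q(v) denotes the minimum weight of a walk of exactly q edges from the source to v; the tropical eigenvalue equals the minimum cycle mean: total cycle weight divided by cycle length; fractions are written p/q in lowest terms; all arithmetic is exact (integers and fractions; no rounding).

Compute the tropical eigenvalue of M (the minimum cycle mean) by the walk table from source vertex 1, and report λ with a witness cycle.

q=0: [∞, 0, ∞]
q=1: [18, ∞, -3]
q=2: [∞, 6, 38]
q=3: [24, 47, 3]
Optimal cycle mean attained by: cycle 1->2->1, total (-3) + 9, length 2.
Answer: λ = 3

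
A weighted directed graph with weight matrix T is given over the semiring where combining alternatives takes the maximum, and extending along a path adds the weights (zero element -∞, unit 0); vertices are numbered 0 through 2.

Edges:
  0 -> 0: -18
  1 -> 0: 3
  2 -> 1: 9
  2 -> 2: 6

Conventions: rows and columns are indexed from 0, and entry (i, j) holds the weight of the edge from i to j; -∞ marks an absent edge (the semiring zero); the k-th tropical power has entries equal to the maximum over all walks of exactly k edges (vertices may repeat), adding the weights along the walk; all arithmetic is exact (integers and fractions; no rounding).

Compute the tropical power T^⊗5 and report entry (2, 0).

T^⊗2:
  [-36, -∞, -∞]
  [-15, -∞, -∞]
  [12, 15, 12]
T^⊗3:
  [-54, -∞, -∞]
  [-33, -∞, -∞]
  [18, 21, 18]
T^⊗4:
  [-72, -∞, -∞]
  [-51, -∞, -∞]
  [24, 27, 24]
T^⊗5:
  [-90, -∞, -∞]
  [-69, -∞, -∞]
  [30, 33, 30]
Key observation: the optimum is the walk 2->2->2->2->1->0, with weight 6 + 6 + 6 + 9 + 3 = 30.
Optimal value attained by: walk 2->2->2->2->1->0.
Answer: (T^⊗5)[2][0] = 30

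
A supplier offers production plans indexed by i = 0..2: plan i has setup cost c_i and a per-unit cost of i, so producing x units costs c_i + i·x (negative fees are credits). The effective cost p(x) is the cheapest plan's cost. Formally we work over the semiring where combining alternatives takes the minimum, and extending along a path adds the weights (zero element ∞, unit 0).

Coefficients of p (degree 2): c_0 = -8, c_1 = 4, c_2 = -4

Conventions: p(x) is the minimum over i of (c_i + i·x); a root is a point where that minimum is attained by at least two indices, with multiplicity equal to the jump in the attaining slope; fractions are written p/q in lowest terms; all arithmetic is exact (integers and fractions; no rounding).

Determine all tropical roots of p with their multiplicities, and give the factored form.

hull edge (i=0, c=-8) to (i=2, c=-4): slope 2, span 2
Factored form: p(x) = -4 ⊗ (x ⊕ (-2)) ⊗ (x ⊕ (-2))
Answer: roots = -2 (mult 2)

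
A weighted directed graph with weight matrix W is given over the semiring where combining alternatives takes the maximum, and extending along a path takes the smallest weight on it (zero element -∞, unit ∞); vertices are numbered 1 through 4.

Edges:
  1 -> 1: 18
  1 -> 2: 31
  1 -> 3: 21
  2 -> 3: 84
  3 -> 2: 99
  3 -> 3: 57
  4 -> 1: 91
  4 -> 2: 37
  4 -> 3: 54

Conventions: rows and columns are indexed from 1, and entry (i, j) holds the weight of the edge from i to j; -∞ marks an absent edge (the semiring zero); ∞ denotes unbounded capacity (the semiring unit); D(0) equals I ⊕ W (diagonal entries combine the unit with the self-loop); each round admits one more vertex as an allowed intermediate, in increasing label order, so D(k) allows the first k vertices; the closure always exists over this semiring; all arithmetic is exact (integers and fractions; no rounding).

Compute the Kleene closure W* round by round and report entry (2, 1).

D(0):
  [∞, 31, 21, -∞]
  [-∞, ∞, 84, -∞]
  [-∞, 99, ∞, -∞]
  [91, 37, 54, ∞]
D(1):
  [∞, 31, 21, -∞]
  [-∞, ∞, 84, -∞]
  [-∞, 99, ∞, -∞]
  [91, 37, 54, ∞]
D(2):
  [∞, 31, 31, -∞]
  [-∞, ∞, 84, -∞]
  [-∞, 99, ∞, -∞]
  [91, 37, 54, ∞]
D(3):
  [∞, 31, 31, -∞]
  [-∞, ∞, 84, -∞]
  [-∞, 99, ∞, -∞]
  [91, 54, 54, ∞]
D(4):
  [∞, 31, 31, -∞]
  [-∞, ∞, 84, -∞]
  [-∞, 99, ∞, -∞]
  [91, 54, 54, ∞]
Answer: W*[2][1] = -∞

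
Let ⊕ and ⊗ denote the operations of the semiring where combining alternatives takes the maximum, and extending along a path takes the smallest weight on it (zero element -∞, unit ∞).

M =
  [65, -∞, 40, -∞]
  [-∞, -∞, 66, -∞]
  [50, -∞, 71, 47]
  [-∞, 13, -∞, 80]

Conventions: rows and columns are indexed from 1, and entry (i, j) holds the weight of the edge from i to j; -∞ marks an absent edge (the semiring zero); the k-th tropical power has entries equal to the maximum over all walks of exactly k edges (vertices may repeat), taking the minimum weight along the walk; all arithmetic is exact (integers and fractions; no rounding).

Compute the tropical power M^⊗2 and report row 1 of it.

M^⊗2:
  [65, -∞, 40, 40]
  [50, -∞, 66, 47]
  [50, 13, 71, 47]
  [-∞, 13, 13, 80]
Answer: row 1 of M^⊗2 = [65, -∞, 40, 40]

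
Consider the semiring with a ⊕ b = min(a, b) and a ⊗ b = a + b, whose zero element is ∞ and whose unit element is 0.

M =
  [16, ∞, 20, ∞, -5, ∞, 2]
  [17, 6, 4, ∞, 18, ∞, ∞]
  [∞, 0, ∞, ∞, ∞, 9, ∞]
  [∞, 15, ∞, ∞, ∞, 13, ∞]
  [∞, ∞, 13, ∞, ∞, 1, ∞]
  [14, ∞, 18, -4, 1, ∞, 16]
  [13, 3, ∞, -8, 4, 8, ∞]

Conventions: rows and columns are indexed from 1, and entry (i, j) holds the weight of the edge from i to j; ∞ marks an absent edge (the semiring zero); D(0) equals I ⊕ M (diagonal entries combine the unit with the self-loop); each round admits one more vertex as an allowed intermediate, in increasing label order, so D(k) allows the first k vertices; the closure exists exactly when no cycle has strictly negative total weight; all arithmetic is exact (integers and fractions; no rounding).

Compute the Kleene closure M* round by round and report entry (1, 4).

D(0):
  [0, ∞, 20, ∞, -5, ∞, 2]
  [17, 0, 4, ∞, 18, ∞, ∞]
  [∞, 0, 0, ∞, ∞, 9, ∞]
  [∞, 15, ∞, 0, ∞, 13, ∞]
  [∞, ∞, 13, ∞, 0, 1, ∞]
  [14, ∞, 18, -4, 1, 0, 16]
  [13, 3, ∞, -8, 4, 8, 0]
D(1):
  [0, ∞, 20, ∞, -5, ∞, 2]
  [17, 0, 4, ∞, 12, ∞, 19]
  [∞, 0, 0, ∞, ∞, 9, ∞]
  [∞, 15, ∞, 0, ∞, 13, ∞]
  [∞, ∞, 13, ∞, 0, 1, ∞]
  [14, ∞, 18, -4, 1, 0, 16]
  [13, 3, 33, -8, 4, 8, 0]
D(2):
  [0, ∞, 20, ∞, -5, ∞, 2]
  [17, 0, 4, ∞, 12, ∞, 19]
  [17, 0, 0, ∞, 12, 9, 19]
  [32, 15, 19, 0, 27, 13, 34]
  [∞, ∞, 13, ∞, 0, 1, ∞]
  [14, ∞, 18, -4, 1, 0, 16]
  [13, 3, 7, -8, 4, 8, 0]
D(3):
  [0, 20, 20, ∞, -5, 29, 2]
  [17, 0, 4, ∞, 12, 13, 19]
  [17, 0, 0, ∞, 12, 9, 19]
  [32, 15, 19, 0, 27, 13, 34]
  [30, 13, 13, ∞, 0, 1, 32]
  [14, 18, 18, -4, 1, 0, 16]
  [13, 3, 7, -8, 4, 8, 0]
D(4):
  [0, 20, 20, ∞, -5, 29, 2]
  [17, 0, 4, ∞, 12, 13, 19]
  [17, 0, 0, ∞, 12, 9, 19]
  [32, 15, 19, 0, 27, 13, 34]
  [30, 13, 13, ∞, 0, 1, 32]
  [14, 11, 15, -4, 1, 0, 16]
  [13, 3, 7, -8, 4, 5, 0]
D(5):
  [0, 8, 8, ∞, -5, -4, 2]
  [17, 0, 4, ∞, 12, 13, 19]
  [17, 0, 0, ∞, 12, 9, 19]
  [32, 15, 19, 0, 27, 13, 34]
  [30, 13, 13, ∞, 0, 1, 32]
  [14, 11, 14, -4, 1, 0, 16]
  [13, 3, 7, -8, 4, 5, 0]
D(6):
  [0, 7, 8, -8, -5, -4, 2]
  [17, 0, 4, 9, 12, 13, 19]
  [17, 0, 0, 5, 10, 9, 19]
  [27, 15, 19, 0, 14, 13, 29]
  [15, 12, 13, -3, 0, 1, 17]
  [14, 11, 14, -4, 1, 0, 16]
  [13, 3, 7, -8, 4, 5, 0]
D(7):
  [0, 5, 8, -8, -5, -4, 2]
  [17, 0, 4, 9, 12, 13, 19]
  [17, 0, 0, 5, 10, 9, 19]
  [27, 15, 19, 0, 14, 13, 29]
  [15, 12, 13, -3, 0, 1, 17]
  [14, 11, 14, -4, 1, 0, 16]
  [13, 3, 7, -8, 4, 5, 0]
Answer: M*[1][4] = -8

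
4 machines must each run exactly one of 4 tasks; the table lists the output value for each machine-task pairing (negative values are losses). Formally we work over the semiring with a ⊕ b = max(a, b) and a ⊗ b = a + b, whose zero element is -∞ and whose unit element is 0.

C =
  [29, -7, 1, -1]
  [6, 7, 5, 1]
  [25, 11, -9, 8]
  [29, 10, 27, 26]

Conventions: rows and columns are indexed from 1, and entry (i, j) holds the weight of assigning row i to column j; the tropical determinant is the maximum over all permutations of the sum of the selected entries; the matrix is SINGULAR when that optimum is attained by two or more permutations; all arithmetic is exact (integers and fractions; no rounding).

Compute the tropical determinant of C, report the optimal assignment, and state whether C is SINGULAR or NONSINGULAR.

σ = (1, 2, 3, 4): 29 + 7 + (-9) + 26 = 53
σ = (1, 2, 4, 3): 29 + 7 + 8 + 27 = 71
σ = (1, 3, 2, 4): 29 + 5 + 11 + 26 = 71
σ = (1, 3, 4, 2): 29 + 5 + 8 + 10 = 52
σ = (1, 4, 2, 3): 29 + 1 + 11 + 27 = 68
σ = (1, 4, 3, 2): 29 + 1 + (-9) + 10 = 31
σ = (2, 1, 3, 4): (-7) + 6 + (-9) + 26 = 16
σ = (2, 1, 4, 3): (-7) + 6 + 8 + 27 = 34
σ = (2, 3, 1, 4): (-7) + 5 + 25 + 26 = 49
σ = (2, 3, 4, 1): (-7) + 5 + 8 + 29 = 35
σ = (2, 4, 1, 3): (-7) + 1 + 25 + 27 = 46
σ = (2, 4, 3, 1): (-7) + 1 + (-9) + 29 = 14
σ = (3, 1, 2, 4): 1 + 6 + 11 + 26 = 44
σ = (3, 1, 4, 2): 1 + 6 + 8 + 10 = 25
σ = (3, 2, 1, 4): 1 + 7 + 25 + 26 = 59
σ = (3, 2, 4, 1): 1 + 7 + 8 + 29 = 45
σ = (3, 4, 1, 2): 1 + 1 + 25 + 10 = 37
σ = (3, 4, 2, 1): 1 + 1 + 11 + 29 = 42
σ = (4, 1, 2, 3): (-1) + 6 + 11 + 27 = 43
σ = (4, 1, 3, 2): (-1) + 6 + (-9) + 10 = 6
σ = (4, 2, 1, 3): (-1) + 7 + 25 + 27 = 58
σ = (4, 2, 3, 1): (-1) + 7 + (-9) + 29 = 26
σ = (4, 3, 1, 2): (-1) + 5 + 25 + 10 = 39
σ = (4, 3, 2, 1): (-1) + 5 + 11 + 29 = 44
Optimal value attained by: σ = (1, 2, 4, 3).
Answer: det⊕(C) = 71; verdict: SINGULAR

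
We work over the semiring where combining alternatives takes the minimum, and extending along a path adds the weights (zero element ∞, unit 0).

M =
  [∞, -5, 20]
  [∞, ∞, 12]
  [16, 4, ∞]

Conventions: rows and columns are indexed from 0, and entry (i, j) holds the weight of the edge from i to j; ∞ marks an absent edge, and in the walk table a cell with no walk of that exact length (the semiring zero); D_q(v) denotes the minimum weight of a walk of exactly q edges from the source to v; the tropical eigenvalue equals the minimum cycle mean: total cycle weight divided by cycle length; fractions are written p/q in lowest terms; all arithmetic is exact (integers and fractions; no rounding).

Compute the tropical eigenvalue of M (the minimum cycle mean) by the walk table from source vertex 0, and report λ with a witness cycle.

q=0: [0, ∞, ∞]
q=1: [∞, -5, 20]
q=2: [36, 24, 7]
q=3: [23, 11, 36]
Optimal cycle mean attained by: cycle 0->1->2->0, total (-5) + 12 + 16, length 3.
Answer: λ = 23/3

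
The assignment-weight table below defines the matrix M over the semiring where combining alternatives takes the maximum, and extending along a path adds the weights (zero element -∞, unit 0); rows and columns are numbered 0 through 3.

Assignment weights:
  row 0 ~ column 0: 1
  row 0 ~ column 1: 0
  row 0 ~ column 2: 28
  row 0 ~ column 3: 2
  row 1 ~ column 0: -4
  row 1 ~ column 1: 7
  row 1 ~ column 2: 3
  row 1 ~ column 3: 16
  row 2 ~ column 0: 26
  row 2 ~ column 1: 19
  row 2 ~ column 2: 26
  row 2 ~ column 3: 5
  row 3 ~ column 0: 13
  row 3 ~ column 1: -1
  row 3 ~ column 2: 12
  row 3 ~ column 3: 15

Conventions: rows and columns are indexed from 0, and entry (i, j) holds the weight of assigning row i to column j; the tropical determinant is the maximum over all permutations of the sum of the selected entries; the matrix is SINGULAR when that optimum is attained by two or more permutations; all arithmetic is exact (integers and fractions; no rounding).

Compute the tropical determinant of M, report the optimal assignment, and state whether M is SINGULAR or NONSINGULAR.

σ = (0, 1, 2, 3): 1 + 7 + 26 + 15 = 49
σ = (0, 1, 3, 2): 1 + 7 + 5 + 12 = 25
σ = (0, 2, 1, 3): 1 + 3 + 19 + 15 = 38
σ = (0, 2, 3, 1): 1 + 3 + 5 + (-1) = 8
σ = (0, 3, 1, 2): 1 + 16 + 19 + 12 = 48
σ = (0, 3, 2, 1): 1 + 16 + 26 + (-1) = 42
σ = (1, 0, 2, 3): 0 + (-4) + 26 + 15 = 37
σ = (1, 0, 3, 2): 0 + (-4) + 5 + 12 = 13
σ = (1, 2, 0, 3): 0 + 3 + 26 + 15 = 44
σ = (1, 2, 3, 0): 0 + 3 + 5 + 13 = 21
σ = (1, 3, 0, 2): 0 + 16 + 26 + 12 = 54
σ = (1, 3, 2, 0): 0 + 16 + 26 + 13 = 55
σ = (2, 0, 1, 3): 28 + (-4) + 19 + 15 = 58
σ = (2, 0, 3, 1): 28 + (-4) + 5 + (-1) = 28
σ = (2, 1, 0, 3): 28 + 7 + 26 + 15 = 76
σ = (2, 1, 3, 0): 28 + 7 + 5 + 13 = 53
σ = (2, 3, 0, 1): 28 + 16 + 26 + (-1) = 69
σ = (2, 3, 1, 0): 28 + 16 + 19 + 13 = 76
σ = (3, 0, 1, 2): 2 + (-4) + 19 + 12 = 29
σ = (3, 0, 2, 1): 2 + (-4) + 26 + (-1) = 23
σ = (3, 1, 0, 2): 2 + 7 + 26 + 12 = 47
σ = (3, 1, 2, 0): 2 + 7 + 26 + 13 = 48
σ = (3, 2, 0, 1): 2 + 3 + 26 + (-1) = 30
σ = (3, 2, 1, 0): 2 + 3 + 19 + 13 = 37
Optimal value attained by: σ = (2, 1, 0, 3).
Answer: det⊕(M) = 76; verdict: SINGULAR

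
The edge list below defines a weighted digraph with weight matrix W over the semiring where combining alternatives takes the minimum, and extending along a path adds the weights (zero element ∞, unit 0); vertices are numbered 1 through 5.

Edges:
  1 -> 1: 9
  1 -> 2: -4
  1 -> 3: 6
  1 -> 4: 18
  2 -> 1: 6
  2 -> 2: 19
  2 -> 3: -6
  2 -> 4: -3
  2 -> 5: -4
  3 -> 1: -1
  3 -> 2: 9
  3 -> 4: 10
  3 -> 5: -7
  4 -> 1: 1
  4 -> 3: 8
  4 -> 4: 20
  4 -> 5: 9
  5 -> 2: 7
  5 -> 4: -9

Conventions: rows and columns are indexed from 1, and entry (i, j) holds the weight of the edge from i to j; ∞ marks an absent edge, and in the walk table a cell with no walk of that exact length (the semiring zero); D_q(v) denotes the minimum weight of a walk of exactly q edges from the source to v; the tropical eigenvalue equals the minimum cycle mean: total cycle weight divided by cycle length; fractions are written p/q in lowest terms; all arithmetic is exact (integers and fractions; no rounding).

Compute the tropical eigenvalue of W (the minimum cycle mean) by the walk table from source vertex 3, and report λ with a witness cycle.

q=0: [∞, ∞, 0, ∞, ∞]
q=1: [-1, 9, ∞, 10, -7]
q=2: [8, -5, 3, -16, 5]
q=3: [-15, 4, -11, -8, -9]
q=4: [-12, -19, -9, -18, -18]
q=5: [-17, -16, -25, -27, -23]
Optimal cycle mean attained by: cycle 1->2->3->5->4->1, total (-4) + (-6) + (-7) + (-9) + 1, length 5.
Answer: λ = -5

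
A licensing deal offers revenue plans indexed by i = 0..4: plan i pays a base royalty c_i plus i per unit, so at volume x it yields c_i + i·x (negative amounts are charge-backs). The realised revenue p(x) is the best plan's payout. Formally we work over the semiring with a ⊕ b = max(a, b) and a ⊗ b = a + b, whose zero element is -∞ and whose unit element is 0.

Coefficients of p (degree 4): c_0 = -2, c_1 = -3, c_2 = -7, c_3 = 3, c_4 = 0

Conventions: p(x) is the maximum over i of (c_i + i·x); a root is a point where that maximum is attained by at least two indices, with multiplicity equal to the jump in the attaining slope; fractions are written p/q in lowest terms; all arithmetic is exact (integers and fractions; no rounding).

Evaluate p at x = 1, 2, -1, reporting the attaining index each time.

p(1) = max(-2+0·1=-2, -3+1·1=-2, -7+2·1=-5, 3+3·1=6, 0+4·1=4) = 6 (attained by i=3)
p(2) = max(-2+0·2=-2, -3+1·2=-1, -7+2·2=-3, 3+3·2=9, 0+4·2=8) = 9 (attained by i=3)
p(-1) = max(-2+0·(-1)=-2, -3+1·(-1)=-4, -7+2·(-1)=-9, 3+3·(-1)=0, 0+4·(-1)=-4) = 0 (attained by i=3)
Answer: p(1) = 6; p(2) = 9; p(-1) = 0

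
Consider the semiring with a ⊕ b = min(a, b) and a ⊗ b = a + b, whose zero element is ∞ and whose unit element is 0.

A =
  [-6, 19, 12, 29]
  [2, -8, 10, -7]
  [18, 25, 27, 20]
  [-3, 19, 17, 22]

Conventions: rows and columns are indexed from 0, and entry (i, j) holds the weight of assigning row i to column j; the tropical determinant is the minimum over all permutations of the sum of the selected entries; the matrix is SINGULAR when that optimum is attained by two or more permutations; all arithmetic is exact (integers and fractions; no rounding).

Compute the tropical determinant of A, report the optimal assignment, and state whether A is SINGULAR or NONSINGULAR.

σ = (0, 1, 2, 3): (-6) + (-8) + 27 + 22 = 35
σ = (0, 1, 3, 2): (-6) + (-8) + 20 + 17 = 23
σ = (0, 2, 1, 3): (-6) + 10 + 25 + 22 = 51
σ = (0, 2, 3, 1): (-6) + 10 + 20 + 19 = 43
σ = (0, 3, 1, 2): (-6) + (-7) + 25 + 17 = 29
σ = (0, 3, 2, 1): (-6) + (-7) + 27 + 19 = 33
σ = (1, 0, 2, 3): 19 + 2 + 27 + 22 = 70
σ = (1, 0, 3, 2): 19 + 2 + 20 + 17 = 58
σ = (1, 2, 0, 3): 19 + 10 + 18 + 22 = 69
σ = (1, 2, 3, 0): 19 + 10 + 20 + (-3) = 46
σ = (1, 3, 0, 2): 19 + (-7) + 18 + 17 = 47
σ = (1, 3, 2, 0): 19 + (-7) + 27 + (-3) = 36
σ = (2, 0, 1, 3): 12 + 2 + 25 + 22 = 61
σ = (2, 0, 3, 1): 12 + 2 + 20 + 19 = 53
σ = (2, 1, 0, 3): 12 + (-8) + 18 + 22 = 44
σ = (2, 1, 3, 0): 12 + (-8) + 20 + (-3) = 21
σ = (2, 3, 0, 1): 12 + (-7) + 18 + 19 = 42
σ = (2, 3, 1, 0): 12 + (-7) + 25 + (-3) = 27
σ = (3, 0, 1, 2): 29 + 2 + 25 + 17 = 73
σ = (3, 0, 2, 1): 29 + 2 + 27 + 19 = 77
σ = (3, 1, 0, 2): 29 + (-8) + 18 + 17 = 56
σ = (3, 1, 2, 0): 29 + (-8) + 27 + (-3) = 45
σ = (3, 2, 0, 1): 29 + 10 + 18 + 19 = 76
σ = (3, 2, 1, 0): 29 + 10 + 25 + (-3) = 61
Optimal value attained by: σ = (2, 1, 3, 0).
Answer: det⊕(A) = 21; verdict: NONSINGULAR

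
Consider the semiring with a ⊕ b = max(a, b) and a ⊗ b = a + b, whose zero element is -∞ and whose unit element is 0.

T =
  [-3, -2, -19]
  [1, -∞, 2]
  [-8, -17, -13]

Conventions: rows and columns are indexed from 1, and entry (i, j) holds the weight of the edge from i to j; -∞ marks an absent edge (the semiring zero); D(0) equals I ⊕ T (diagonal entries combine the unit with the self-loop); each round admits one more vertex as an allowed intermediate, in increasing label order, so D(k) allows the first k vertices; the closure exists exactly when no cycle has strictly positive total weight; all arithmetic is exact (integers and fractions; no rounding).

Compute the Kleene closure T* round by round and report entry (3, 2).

D(0):
  [0, -2, -19]
  [1, 0, 2]
  [-8, -17, 0]
D(1):
  [0, -2, -19]
  [1, 0, 2]
  [-8, -10, 0]
D(2):
  [0, -2, 0]
  [1, 0, 2]
  [-8, -10, 0]
D(3):
  [0, -2, 0]
  [1, 0, 2]
  [-8, -10, 0]
Answer: T*[3][2] = -10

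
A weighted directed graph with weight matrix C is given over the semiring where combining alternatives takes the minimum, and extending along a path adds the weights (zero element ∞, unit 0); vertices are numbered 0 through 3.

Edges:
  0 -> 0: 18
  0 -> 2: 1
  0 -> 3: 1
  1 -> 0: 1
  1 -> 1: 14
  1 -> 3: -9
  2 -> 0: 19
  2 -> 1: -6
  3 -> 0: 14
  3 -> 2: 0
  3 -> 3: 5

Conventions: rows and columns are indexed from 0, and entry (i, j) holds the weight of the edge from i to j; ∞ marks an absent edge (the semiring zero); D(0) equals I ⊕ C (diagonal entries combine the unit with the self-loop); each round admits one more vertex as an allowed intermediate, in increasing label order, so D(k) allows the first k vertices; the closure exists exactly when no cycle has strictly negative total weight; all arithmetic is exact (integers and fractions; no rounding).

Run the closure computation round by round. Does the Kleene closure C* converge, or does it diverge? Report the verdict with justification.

D(0):
  [0, ∞, 1, 1]
  [1, 0, ∞, -9]
  [19, -6, 0, ∞]
  [14, ∞, 0, 0]
D(1):
  [0, ∞, 1, 1]
  [1, 0, 2, -9]
  [19, -6, 0, 20]
  [14, ∞, 0, 0]
Detection: at round 2, diagonal entry (2, 2) turns strictly negative.
Key observation: the cycle 2->1->0->2 has total weight (-6) + 1 + 1, which is strictly negative.
Answer: DIVERGES — negative cycle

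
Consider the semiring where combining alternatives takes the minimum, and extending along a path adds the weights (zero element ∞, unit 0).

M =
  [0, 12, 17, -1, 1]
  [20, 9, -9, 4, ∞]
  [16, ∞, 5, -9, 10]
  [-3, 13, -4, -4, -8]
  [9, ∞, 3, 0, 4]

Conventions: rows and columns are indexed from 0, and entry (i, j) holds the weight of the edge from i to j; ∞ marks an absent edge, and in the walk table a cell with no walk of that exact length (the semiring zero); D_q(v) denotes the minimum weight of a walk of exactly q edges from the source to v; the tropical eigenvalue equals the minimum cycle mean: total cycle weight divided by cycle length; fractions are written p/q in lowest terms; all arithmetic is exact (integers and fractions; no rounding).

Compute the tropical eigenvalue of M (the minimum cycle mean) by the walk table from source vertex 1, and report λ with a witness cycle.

q=0: [∞, 0, ∞, ∞, ∞]
q=1: [20, 9, -9, 4, ∞]
q=2: [1, 17, -4, -18, -4]
q=3: [-21, -5, -22, -22, -26]
q=4: [-25, -9, -26, -31, -30]
q=5: [-34, -18, -35, -35, -39]
Optimal cycle mean attained by: cycle 2->3->2, total (-9) + (-4), length 2.
Answer: λ = -13/2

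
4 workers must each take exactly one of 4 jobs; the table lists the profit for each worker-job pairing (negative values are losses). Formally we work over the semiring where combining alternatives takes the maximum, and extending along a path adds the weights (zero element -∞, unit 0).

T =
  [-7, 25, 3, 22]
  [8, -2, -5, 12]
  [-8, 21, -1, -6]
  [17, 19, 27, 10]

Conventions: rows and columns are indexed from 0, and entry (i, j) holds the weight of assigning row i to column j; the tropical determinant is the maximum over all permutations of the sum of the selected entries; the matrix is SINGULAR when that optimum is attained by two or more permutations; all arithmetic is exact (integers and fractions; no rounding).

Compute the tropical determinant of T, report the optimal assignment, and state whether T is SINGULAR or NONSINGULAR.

σ = (0, 1, 2, 3): (-7) + (-2) + (-1) + 10 = 0
σ = (0, 1, 3, 2): (-7) + (-2) + (-6) + 27 = 12
σ = (0, 2, 1, 3): (-7) + (-5) + 21 + 10 = 19
σ = (0, 2, 3, 1): (-7) + (-5) + (-6) + 19 = 1
σ = (0, 3, 1, 2): (-7) + 12 + 21 + 27 = 53
σ = (0, 3, 2, 1): (-7) + 12 + (-1) + 19 = 23
σ = (1, 0, 2, 3): 25 + 8 + (-1) + 10 = 42
σ = (1, 0, 3, 2): 25 + 8 + (-6) + 27 = 54
σ = (1, 2, 0, 3): 25 + (-5) + (-8) + 10 = 22
σ = (1, 2, 3, 0): 25 + (-5) + (-6) + 17 = 31
σ = (1, 3, 0, 2): 25 + 12 + (-8) + 27 = 56
σ = (1, 3, 2, 0): 25 + 12 + (-1) + 17 = 53
σ = (2, 0, 1, 3): 3 + 8 + 21 + 10 = 42
σ = (2, 0, 3, 1): 3 + 8 + (-6) + 19 = 24
σ = (2, 1, 0, 3): 3 + (-2) + (-8) + 10 = 3
σ = (2, 1, 3, 0): 3 + (-2) + (-6) + 17 = 12
σ = (2, 3, 0, 1): 3 + 12 + (-8) + 19 = 26
σ = (2, 3, 1, 0): 3 + 12 + 21 + 17 = 53
σ = (3, 0, 1, 2): 22 + 8 + 21 + 27 = 78
σ = (3, 0, 2, 1): 22 + 8 + (-1) + 19 = 48
σ = (3, 1, 0, 2): 22 + (-2) + (-8) + 27 = 39
σ = (3, 1, 2, 0): 22 + (-2) + (-1) + 17 = 36
σ = (3, 2, 0, 1): 22 + (-5) + (-8) + 19 = 28
σ = (3, 2, 1, 0): 22 + (-5) + 21 + 17 = 55
Optimal value attained by: σ = (3, 0, 1, 2).
Answer: det⊕(T) = 78; verdict: NONSINGULAR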